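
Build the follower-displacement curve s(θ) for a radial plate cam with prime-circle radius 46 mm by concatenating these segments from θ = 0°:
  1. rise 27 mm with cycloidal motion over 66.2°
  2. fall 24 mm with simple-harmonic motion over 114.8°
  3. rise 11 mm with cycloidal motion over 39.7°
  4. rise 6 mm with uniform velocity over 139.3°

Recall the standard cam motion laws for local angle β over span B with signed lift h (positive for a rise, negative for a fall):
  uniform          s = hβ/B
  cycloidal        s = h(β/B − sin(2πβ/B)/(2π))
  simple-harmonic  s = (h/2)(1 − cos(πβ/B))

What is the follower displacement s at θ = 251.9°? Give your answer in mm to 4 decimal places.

seg 1 [0°–66.2°] cycloidal, h=27: full span → s += 27 → s = 27.0000
seg 2 [66.2°–181°] simple-harmonic, h=-24: full span → s += -24 → s = 3.0000
seg 3 [181°–220.7°] cycloidal, h=11: full span → s += 11 → s = 14.0000
seg 4 [220.7°–360°] uniform, h=6: θ=251.9° here. β=31.2, B=139.3. 6·31.2/139.3 = 1.3439 → s = 15.3439

15.3439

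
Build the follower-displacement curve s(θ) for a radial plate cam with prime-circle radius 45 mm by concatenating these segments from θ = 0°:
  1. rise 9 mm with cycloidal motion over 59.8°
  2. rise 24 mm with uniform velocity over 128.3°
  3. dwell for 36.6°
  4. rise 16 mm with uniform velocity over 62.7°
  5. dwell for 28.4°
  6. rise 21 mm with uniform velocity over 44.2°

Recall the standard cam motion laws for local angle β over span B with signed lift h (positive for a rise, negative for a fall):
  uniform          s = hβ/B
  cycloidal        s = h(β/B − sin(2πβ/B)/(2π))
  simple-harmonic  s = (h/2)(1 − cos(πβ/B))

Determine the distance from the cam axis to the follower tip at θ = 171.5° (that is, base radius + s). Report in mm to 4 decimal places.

seg 1 [0°–59.8°] cycloidal, h=9: full span → s += 9 → s = 9.0000
seg 2 [59.8°–188.1°] uniform, h=24: θ=171.5° here. β=111.7, B=128.3. 24·111.7/128.3 = 20.8948 → s = 29.8948
radial distance = base radius + s = 45 + 29.8948 = 74.8948

74.8948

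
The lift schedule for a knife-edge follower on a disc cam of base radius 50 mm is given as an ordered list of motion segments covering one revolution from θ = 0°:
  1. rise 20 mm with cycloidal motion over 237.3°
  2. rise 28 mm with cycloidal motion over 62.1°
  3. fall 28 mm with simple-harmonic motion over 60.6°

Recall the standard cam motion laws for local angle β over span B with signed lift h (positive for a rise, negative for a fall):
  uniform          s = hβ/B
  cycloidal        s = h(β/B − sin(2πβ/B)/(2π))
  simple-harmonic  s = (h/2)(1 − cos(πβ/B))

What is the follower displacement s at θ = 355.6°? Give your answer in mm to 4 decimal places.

seg 1 [0°–237.3°] cycloidal, h=20: full span → s += 20 → s = 20.0000
seg 2 [237.3°–299.4°] cycloidal, h=28: full span → s += 28 → s = 48.0000
seg 3 [299.4°–360°] simple-harmonic, h=-28: θ=355.6° here. β=56.2, B=60.6. -28/2·(1 − cos(π·0.9274)) = -27.6374 → s = 20.3626

20.3626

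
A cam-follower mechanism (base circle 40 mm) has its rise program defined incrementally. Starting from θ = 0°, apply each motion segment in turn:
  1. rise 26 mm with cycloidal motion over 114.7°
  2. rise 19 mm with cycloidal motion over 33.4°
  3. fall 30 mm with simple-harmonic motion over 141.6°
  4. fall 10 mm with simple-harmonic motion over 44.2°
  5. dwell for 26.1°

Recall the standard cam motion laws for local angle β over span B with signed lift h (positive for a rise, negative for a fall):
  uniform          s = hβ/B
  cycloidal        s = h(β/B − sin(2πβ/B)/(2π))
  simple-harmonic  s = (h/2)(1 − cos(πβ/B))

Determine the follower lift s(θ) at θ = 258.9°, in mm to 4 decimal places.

seg 1 [0°–114.7°] cycloidal, h=26: full span → s += 26 → s = 26.0000
seg 2 [114.7°–148.1°] cycloidal, h=19: full span → s += 19 → s = 45.0000
seg 3 [148.1°–289.7°] simple-harmonic, h=-30: θ=258.9° here. β=110.8, B=141.6. -30/2·(1 − cos(π·0.7825)) = -26.6320 → s = 18.3680

18.3680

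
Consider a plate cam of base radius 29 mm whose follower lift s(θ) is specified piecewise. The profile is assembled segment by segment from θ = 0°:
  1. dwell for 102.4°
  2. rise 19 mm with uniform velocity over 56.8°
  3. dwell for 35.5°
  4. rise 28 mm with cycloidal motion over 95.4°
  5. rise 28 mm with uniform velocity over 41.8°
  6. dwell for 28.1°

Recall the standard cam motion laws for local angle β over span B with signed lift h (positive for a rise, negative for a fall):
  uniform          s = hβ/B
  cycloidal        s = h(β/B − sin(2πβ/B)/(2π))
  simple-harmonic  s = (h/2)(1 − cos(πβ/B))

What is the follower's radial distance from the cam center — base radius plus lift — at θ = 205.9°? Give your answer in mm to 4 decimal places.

seg 1 [0°–102.4°] dwell: s stays 0.0000
seg 2 [102.4°–159.2°] uniform, h=19: full span → s += 19 → s = 19.0000
seg 3 [159.2°–194.7°] dwell: s stays 19.0000
seg 4 [194.7°–290.1°] cycloidal, h=28: θ=205.9° here. β=11.2, B=95.4. 28·(0.1174 − sin(2π·0.1174)/(2π)) = 0.2901 → s = 19.2901
radial distance = base radius + s = 29 + 19.2901 = 48.2901

48.2901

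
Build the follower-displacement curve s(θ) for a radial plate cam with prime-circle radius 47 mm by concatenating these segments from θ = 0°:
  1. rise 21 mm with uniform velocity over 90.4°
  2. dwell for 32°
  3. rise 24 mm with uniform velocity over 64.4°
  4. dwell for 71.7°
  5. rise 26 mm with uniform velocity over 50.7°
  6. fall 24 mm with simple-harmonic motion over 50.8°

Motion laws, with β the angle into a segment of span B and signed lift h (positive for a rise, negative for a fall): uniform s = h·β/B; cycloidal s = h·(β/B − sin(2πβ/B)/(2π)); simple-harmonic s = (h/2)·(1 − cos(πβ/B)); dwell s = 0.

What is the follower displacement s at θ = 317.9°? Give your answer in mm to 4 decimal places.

seg 1 [0°–90.4°] uniform, h=21: full span → s += 21 → s = 21.0000
seg 2 [90.4°–122.4°] dwell: s stays 21.0000
seg 3 [122.4°–186.8°] uniform, h=24: full span → s += 24 → s = 45.0000
seg 4 [186.8°–258.5°] dwell: s stays 45.0000
seg 5 [258.5°–309.2°] uniform, h=26: full span → s += 26 → s = 71.0000
seg 6 [309.2°–360°] simple-harmonic, h=-24: θ=317.9° here. β=8.7, B=50.8. -24/2·(1 − cos(π·0.1713)) = -1.6954 → s = 69.3046

69.3046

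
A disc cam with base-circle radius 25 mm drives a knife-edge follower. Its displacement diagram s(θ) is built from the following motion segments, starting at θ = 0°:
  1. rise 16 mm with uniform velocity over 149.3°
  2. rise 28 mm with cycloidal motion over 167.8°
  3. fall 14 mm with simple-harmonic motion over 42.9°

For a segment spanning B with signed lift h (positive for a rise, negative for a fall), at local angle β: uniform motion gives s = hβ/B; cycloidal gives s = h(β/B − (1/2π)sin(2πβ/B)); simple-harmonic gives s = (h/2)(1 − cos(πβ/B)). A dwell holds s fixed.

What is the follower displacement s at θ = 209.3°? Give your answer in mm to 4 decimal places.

seg 1 [0°–149.3°] uniform, h=16: full span → s += 16 → s = 16.0000
seg 2 [149.3°–317.1°] cycloidal, h=28: θ=209.3° here. β=60, B=167.8. 28·(0.3576 − sin(2π·0.3576)/(2π)) = 6.5353 → s = 22.5353

22.5353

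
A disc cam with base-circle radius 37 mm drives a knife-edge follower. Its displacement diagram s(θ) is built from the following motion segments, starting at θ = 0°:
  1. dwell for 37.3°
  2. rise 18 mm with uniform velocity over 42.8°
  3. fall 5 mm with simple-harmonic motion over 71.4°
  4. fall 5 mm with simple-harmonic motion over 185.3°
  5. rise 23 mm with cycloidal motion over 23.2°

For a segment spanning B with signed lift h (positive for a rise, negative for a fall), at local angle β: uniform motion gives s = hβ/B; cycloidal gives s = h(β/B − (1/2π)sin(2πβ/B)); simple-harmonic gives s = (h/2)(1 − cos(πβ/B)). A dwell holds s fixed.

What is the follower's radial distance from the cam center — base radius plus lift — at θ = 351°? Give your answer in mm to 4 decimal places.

seg 1 [0°–37.3°] dwell: s stays 0.0000
seg 2 [37.3°–80.1°] uniform, h=18: full span → s += 18 → s = 18.0000
seg 3 [80.1°–151.5°] simple-harmonic, h=-5: full span → s += -5 → s = 13.0000
seg 4 [151.5°–336.8°] simple-harmonic, h=-5: full span → s += -5 → s = 8.0000
seg 5 [336.8°–360°] cycloidal, h=23: θ=351° here. β=14.2, B=23.2. 23·(0.6121 − sin(2π·0.6121)/(2π)) = 16.4474 → s = 24.4474
radial distance = base radius + s = 37 + 24.4474 = 61.4474

61.4474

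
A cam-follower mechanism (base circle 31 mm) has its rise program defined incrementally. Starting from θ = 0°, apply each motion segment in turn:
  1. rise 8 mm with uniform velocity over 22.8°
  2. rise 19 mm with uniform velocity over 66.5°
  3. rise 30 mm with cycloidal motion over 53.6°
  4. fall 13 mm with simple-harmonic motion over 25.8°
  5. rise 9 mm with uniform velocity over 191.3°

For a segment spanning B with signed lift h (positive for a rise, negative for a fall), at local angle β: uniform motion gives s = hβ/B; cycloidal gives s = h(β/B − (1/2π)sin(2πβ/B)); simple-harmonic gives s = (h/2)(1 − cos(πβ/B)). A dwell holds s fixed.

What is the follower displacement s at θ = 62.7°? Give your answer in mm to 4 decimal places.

seg 1 [0°–22.8°] uniform, h=8: full span → s += 8 → s = 8.0000
seg 2 [22.8°–89.3°] uniform, h=19: θ=62.7° here. β=39.9, B=66.5. 19·39.9/66.5 = 11.4000 → s = 19.4000

19.4000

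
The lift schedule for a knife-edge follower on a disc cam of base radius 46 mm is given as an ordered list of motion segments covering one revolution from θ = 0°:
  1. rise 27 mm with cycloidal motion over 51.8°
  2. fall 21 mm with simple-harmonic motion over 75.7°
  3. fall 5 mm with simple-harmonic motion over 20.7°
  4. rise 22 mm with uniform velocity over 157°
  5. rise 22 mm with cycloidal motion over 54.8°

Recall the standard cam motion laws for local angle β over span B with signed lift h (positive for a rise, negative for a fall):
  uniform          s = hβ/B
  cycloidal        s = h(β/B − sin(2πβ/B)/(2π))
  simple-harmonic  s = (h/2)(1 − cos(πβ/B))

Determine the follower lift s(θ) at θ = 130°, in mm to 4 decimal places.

seg 1 [0°–51.8°] cycloidal, h=27: full span → s += 27 → s = 27.0000
seg 2 [51.8°–127.5°] simple-harmonic, h=-21: full span → s += -21 → s = 6.0000
seg 3 [127.5°–148.2°] simple-harmonic, h=-5: θ=130° here. β=2.5, B=20.7. -5/2·(1 − cos(π·0.1208)) = -0.1778 → s = 5.8222

5.8222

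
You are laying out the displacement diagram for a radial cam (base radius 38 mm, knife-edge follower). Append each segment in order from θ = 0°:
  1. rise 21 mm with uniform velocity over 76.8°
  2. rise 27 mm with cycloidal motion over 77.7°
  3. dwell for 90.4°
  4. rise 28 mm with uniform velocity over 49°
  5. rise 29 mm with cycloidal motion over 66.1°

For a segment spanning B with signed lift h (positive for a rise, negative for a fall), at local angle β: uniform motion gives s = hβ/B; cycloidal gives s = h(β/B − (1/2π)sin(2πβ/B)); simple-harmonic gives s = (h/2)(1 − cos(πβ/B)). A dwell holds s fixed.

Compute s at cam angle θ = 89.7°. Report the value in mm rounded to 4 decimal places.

seg 1 [0°–76.8°] uniform, h=21: full span → s += 21 → s = 21.0000
seg 2 [76.8°–154.5°] cycloidal, h=27: θ=89.7° here. β=12.9, B=77.7. 27·(0.1660 − sin(2π·0.1660)/(2π)) = 0.7699 → s = 21.7699

21.7699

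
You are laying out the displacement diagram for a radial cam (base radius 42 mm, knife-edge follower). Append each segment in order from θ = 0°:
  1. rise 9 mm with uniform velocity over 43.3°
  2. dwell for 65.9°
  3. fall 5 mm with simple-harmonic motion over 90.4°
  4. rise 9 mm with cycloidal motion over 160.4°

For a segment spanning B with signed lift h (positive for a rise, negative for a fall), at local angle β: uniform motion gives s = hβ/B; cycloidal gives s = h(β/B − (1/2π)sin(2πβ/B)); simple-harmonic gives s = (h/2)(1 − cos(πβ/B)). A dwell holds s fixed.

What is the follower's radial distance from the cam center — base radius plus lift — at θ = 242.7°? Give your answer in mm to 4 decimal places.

seg 1 [0°–43.3°] uniform, h=9: full span → s += 9 → s = 9.0000
seg 2 [43.3°–109.2°] dwell: s stays 9.0000
seg 3 [109.2°–199.6°] simple-harmonic, h=-5: full span → s += -5 → s = 4.0000
seg 4 [199.6°–360°] cycloidal, h=9: θ=242.7° here. β=43.1, B=160.4. 9·(0.2687 − sin(2π·0.2687)/(2π)) = 0.9958 → s = 4.9958
radial distance = base radius + s = 42 + 4.9958 = 46.9958

46.9958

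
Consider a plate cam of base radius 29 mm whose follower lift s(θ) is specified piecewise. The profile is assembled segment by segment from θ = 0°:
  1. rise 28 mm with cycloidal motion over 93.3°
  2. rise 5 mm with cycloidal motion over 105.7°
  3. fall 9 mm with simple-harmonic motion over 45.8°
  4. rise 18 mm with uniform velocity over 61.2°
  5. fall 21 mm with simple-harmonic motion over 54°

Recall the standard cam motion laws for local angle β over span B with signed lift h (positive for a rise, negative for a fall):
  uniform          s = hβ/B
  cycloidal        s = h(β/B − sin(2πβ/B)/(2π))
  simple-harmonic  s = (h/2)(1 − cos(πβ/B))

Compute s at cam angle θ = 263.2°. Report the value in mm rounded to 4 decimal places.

seg 1 [0°–93.3°] cycloidal, h=28: full span → s += 28 → s = 28.0000
seg 2 [93.3°–199°] cycloidal, h=5: full span → s += 5 → s = 33.0000
seg 3 [199°–244.8°] simple-harmonic, h=-9: full span → s += -9 → s = 24.0000
seg 4 [244.8°–306°] uniform, h=18: θ=263.2° here. β=18.4, B=61.2. 18·18.4/61.2 = 5.4118 → s = 29.4118

29.4118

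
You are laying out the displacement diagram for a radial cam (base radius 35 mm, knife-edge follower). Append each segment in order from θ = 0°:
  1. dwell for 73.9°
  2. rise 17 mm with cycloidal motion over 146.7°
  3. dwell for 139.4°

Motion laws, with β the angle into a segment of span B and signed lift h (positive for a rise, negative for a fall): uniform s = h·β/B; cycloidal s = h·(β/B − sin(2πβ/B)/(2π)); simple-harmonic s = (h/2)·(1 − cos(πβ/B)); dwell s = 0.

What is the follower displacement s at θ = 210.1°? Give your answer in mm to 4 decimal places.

seg 1 [0°–73.9°] dwell: s stays 0.0000
seg 2 [73.9°–220.6°] cycloidal, h=17: θ=210.1° here. β=136.2, B=146.7. 17·(0.9284 − sin(2π·0.9284)/(2π)) = 16.9594 → s = 16.9594

16.9594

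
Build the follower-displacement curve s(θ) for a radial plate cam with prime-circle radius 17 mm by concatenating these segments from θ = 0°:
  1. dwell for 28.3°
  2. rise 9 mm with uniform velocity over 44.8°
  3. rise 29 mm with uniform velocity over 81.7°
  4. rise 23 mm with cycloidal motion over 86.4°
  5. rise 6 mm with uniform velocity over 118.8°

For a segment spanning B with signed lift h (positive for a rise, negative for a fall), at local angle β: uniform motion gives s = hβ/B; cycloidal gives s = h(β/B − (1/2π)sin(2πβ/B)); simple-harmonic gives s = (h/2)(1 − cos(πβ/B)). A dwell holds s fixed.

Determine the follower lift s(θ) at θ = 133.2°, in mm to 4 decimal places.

seg 1 [0°–28.3°] dwell: s stays 0.0000
seg 2 [28.3°–73.1°] uniform, h=9: full span → s += 9 → s = 9.0000
seg 3 [73.1°–154.8°] uniform, h=29: θ=133.2° here. β=60.1, B=81.7. 29·60.1/81.7 = 21.3329 → s = 30.3329

30.3329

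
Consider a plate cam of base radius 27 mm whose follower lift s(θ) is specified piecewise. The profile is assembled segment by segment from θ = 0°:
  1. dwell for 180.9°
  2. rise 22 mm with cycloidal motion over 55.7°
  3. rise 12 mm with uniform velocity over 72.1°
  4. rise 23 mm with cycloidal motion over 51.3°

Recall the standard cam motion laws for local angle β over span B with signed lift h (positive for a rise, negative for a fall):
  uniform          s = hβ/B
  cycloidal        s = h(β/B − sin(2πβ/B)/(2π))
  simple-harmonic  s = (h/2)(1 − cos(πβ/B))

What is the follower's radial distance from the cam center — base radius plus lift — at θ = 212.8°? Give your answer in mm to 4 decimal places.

seg 1 [0°–180.9°] dwell: s stays 0.0000
seg 2 [180.9°–236.6°] cycloidal, h=22: θ=212.8° here. β=31.9, B=55.7. 22·(0.5727 − sin(2π·0.5727)/(2π)) = 14.1442 → s = 14.1442
radial distance = base radius + s = 27 + 14.1442 = 41.1442

41.1442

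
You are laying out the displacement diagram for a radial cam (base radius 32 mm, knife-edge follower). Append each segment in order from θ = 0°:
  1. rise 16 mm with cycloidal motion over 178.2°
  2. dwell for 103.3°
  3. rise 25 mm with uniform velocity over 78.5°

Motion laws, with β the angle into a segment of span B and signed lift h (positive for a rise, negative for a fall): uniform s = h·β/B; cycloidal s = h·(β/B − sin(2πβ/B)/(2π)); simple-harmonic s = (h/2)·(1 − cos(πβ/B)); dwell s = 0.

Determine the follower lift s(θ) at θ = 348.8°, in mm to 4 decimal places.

seg 1 [0°–178.2°] cycloidal, h=16: full span → s += 16 → s = 16.0000
seg 2 [178.2°–281.5°] dwell: s stays 16.0000
seg 3 [281.5°–360°] uniform, h=25: θ=348.8° here. β=67.3, B=78.5. 25·67.3/78.5 = 21.4331 → s = 37.4331

37.4331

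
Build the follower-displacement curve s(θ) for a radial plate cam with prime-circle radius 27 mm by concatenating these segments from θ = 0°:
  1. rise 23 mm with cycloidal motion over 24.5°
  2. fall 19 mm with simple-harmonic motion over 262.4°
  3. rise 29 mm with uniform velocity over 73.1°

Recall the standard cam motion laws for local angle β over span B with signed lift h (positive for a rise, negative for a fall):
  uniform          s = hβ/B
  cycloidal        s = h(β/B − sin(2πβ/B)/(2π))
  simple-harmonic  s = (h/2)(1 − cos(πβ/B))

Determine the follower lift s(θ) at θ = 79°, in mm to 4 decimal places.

seg 1 [0°–24.5°] cycloidal, h=23: full span → s += 23 → s = 23.0000
seg 2 [24.5°–286.9°] simple-harmonic, h=-19: θ=79° here. β=54.5, B=262.4. -19/2·(1 − cos(π·0.2077)) = -1.9516 → s = 21.0484

21.0484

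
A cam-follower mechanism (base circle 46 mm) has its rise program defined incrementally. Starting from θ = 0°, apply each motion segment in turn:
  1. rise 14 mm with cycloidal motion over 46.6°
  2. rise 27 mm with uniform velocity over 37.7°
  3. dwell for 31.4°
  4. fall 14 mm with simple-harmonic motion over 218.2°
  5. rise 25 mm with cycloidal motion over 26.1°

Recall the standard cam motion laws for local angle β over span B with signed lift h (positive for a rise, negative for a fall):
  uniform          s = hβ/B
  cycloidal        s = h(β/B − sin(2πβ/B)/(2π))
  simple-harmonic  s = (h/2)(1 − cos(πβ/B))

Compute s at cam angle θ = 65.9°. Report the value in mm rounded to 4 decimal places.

seg 1 [0°–46.6°] cycloidal, h=14: full span → s += 14 → s = 14.0000
seg 2 [46.6°–84.3°] uniform, h=27: θ=65.9° here. β=19.3, B=37.7. 27·19.3/37.7 = 13.8223 → s = 27.8223

27.8223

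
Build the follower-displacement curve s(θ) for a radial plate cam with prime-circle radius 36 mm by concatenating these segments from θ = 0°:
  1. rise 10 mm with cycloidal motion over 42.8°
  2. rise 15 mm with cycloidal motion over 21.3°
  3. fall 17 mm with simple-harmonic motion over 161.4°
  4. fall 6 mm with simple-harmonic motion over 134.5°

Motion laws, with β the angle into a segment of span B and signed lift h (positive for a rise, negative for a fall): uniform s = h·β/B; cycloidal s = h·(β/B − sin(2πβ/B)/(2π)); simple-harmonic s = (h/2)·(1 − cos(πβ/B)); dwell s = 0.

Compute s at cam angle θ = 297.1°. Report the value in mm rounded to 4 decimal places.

seg 1 [0°–42.8°] cycloidal, h=10: full span → s += 10 → s = 10.0000
seg 2 [42.8°–64.1°] cycloidal, h=15: full span → s += 15 → s = 25.0000
seg 3 [64.1°–225.5°] simple-harmonic, h=-17: full span → s += -17 → s = 8.0000
seg 4 [225.5°–360°] simple-harmonic, h=-6: θ=297.1° here. β=71.6, B=134.5. -6/2·(1 − cos(π·0.5323)) = -3.3043 → s = 4.6957

4.6957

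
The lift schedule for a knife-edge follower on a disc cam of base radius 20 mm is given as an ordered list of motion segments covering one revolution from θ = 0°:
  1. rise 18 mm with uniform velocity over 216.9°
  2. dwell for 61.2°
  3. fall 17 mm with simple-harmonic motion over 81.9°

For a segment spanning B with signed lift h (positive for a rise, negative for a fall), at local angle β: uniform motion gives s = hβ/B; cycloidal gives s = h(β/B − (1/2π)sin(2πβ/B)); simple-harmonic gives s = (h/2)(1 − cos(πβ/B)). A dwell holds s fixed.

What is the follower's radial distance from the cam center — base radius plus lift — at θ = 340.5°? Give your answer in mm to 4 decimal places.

seg 1 [0°–216.9°] uniform, h=18: full span → s += 18 → s = 18.0000
seg 2 [216.9°–278.1°] dwell: s stays 18.0000
seg 3 [278.1°–360°] simple-harmonic, h=-17: θ=340.5° here. β=62.4, B=81.9. -17/2·(1 − cos(π·0.7619)) = -14.7309 → s = 3.2691
radial distance = base radius + s = 20 + 3.2691 = 23.2691

23.2691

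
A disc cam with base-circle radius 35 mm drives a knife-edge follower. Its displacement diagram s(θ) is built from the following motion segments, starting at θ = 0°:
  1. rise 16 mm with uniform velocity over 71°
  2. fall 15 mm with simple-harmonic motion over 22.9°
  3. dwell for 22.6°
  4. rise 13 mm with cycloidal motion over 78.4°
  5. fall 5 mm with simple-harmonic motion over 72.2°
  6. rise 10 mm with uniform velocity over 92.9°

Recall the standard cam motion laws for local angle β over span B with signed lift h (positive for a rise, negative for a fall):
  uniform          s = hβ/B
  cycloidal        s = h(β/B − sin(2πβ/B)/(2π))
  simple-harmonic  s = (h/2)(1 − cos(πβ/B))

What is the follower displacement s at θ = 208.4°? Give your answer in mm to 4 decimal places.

seg 1 [0°–71°] uniform, h=16: full span → s += 16 → s = 16.0000
seg 2 [71°–93.9°] simple-harmonic, h=-15: full span → s += -15 → s = 1.0000
seg 3 [93.9°–116.5°] dwell: s stays 1.0000
seg 4 [116.5°–194.9°] cycloidal, h=13: full span → s += 13 → s = 14.0000
seg 5 [194.9°–267.1°] simple-harmonic, h=-5: θ=208.4° here. β=13.5, B=72.2. -5/2·(1 − cos(π·0.1870)) = -0.4191 → s = 13.5809

13.5809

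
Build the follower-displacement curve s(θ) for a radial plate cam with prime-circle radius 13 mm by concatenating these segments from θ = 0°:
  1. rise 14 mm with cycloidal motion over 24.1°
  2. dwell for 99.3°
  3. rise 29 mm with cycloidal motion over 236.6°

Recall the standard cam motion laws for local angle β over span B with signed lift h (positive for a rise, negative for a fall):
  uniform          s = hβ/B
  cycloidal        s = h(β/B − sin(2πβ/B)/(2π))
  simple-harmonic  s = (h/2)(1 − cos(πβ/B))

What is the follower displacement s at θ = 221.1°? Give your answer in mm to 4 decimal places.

seg 1 [0°–24.1°] cycloidal, h=14: full span → s += 14 → s = 14.0000
seg 2 [24.1°–123.4°] dwell: s stays 14.0000
seg 3 [123.4°–360°] cycloidal, h=29: θ=221.1° here. β=97.7, B=236.6. 29·(0.4129 − sin(2π·0.4129)/(2π)) = 9.5742 → s = 23.5742

23.5742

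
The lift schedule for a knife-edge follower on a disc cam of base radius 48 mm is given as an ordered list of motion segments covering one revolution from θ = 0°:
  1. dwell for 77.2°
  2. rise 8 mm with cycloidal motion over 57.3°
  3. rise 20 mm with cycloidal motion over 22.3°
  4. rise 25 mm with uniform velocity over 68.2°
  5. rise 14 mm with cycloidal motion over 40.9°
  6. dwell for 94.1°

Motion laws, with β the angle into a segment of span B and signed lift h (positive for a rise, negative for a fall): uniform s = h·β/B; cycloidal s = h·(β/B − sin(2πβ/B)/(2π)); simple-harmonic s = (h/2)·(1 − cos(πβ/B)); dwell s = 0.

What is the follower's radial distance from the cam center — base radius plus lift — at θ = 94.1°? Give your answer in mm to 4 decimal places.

seg 1 [0°–77.2°] dwell: s stays 0.0000
seg 2 [77.2°–134.5°] cycloidal, h=8: θ=94.1° here. β=16.9, B=57.3. 8·(0.2949 − sin(2π·0.2949)/(2π)) = 1.1367 → s = 1.1367
radial distance = base radius + s = 48 + 1.1367 = 49.1367

49.1367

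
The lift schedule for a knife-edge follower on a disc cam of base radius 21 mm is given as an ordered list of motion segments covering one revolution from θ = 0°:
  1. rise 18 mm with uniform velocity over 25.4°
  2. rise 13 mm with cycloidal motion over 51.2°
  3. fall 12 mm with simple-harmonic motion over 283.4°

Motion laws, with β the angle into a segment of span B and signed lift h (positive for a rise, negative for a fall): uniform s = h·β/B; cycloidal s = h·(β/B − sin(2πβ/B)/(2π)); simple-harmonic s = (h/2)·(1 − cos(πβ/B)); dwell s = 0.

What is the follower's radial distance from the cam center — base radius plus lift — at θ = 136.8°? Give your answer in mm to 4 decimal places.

seg 1 [0°–25.4°] uniform, h=18: full span → s += 18 → s = 18.0000
seg 2 [25.4°–76.6°] cycloidal, h=13: full span → s += 13 → s = 31.0000
seg 3 [76.6°–360°] simple-harmonic, h=-12: θ=136.8° here. β=60.2, B=283.4. -12/2·(1 − cos(π·0.2124)) = -1.2872 → s = 29.7128
radial distance = base radius + s = 21 + 29.7128 = 50.7128

50.7128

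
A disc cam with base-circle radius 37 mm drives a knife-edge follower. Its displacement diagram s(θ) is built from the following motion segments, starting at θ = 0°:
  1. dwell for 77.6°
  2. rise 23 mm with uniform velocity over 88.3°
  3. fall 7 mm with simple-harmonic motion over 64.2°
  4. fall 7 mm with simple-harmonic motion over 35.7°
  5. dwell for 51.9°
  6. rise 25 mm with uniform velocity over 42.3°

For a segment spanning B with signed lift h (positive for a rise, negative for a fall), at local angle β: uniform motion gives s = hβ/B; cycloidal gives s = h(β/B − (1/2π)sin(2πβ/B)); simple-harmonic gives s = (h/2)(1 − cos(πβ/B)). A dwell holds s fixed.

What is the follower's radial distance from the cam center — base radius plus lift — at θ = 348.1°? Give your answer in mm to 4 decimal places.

seg 1 [0°–77.6°] dwell: s stays 0.0000
seg 2 [77.6°–165.9°] uniform, h=23: full span → s += 23 → s = 23.0000
seg 3 [165.9°–230.1°] simple-harmonic, h=-7: full span → s += -7 → s = 16.0000
seg 4 [230.1°–265.8°] simple-harmonic, h=-7: full span → s += -7 → s = 9.0000
seg 5 [265.8°–317.7°] dwell: s stays 9.0000
seg 6 [317.7°–360°] uniform, h=25: θ=348.1° here. β=30.4, B=42.3. 25·30.4/42.3 = 17.9669 → s = 26.9669
radial distance = base radius + s = 37 + 26.9669 = 63.9669

63.9669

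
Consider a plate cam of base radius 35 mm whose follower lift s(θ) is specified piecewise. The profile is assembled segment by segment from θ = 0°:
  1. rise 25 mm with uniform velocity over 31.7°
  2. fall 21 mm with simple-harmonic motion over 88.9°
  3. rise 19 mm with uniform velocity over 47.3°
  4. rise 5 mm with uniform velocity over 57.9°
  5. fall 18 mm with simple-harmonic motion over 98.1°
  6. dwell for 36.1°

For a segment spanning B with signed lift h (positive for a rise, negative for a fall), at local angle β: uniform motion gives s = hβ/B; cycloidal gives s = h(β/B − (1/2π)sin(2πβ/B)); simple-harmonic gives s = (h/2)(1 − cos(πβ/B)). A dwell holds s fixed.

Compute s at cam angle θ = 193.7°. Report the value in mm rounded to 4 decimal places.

seg 1 [0°–31.7°] uniform, h=25: full span → s += 25 → s = 25.0000
seg 2 [31.7°–120.6°] simple-harmonic, h=-21: full span → s += -21 → s = 4.0000
seg 3 [120.6°–167.9°] uniform, h=19: full span → s += 19 → s = 23.0000
seg 4 [167.9°–225.8°] uniform, h=5: θ=193.7° here. β=25.8, B=57.9. 5·25.8/57.9 = 2.2280 → s = 25.2280

25.2280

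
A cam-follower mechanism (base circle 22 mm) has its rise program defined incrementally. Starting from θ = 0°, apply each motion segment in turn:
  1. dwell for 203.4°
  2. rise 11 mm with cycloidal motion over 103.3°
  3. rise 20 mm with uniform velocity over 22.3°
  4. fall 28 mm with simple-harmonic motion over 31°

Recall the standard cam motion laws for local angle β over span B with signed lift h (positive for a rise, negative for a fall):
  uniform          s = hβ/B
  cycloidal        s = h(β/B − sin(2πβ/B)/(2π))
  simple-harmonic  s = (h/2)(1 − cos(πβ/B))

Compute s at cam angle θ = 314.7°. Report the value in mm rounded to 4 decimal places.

seg 1 [0°–203.4°] dwell: s stays 0.0000
seg 2 [203.4°–306.7°] cycloidal, h=11: full span → s += 11 → s = 11.0000
seg 3 [306.7°–329°] uniform, h=20: θ=314.7° here. β=8, B=22.3. 20·8/22.3 = 7.1749 → s = 18.1749

18.1749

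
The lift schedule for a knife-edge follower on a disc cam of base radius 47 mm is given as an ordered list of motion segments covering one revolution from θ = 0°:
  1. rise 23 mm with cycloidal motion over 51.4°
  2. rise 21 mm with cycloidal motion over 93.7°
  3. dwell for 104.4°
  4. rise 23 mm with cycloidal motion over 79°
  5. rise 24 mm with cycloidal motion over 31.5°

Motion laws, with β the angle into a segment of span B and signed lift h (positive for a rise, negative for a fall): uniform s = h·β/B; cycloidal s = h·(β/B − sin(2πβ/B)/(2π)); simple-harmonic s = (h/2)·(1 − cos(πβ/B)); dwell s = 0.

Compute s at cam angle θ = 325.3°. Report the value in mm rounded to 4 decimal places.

seg 1 [0°–51.4°] cycloidal, h=23: full span → s += 23 → s = 23.0000
seg 2 [51.4°–145.1°] cycloidal, h=21: full span → s += 21 → s = 44.0000
seg 3 [145.1°–249.5°] dwell: s stays 44.0000
seg 4 [249.5°–328.5°] cycloidal, h=23: θ=325.3° here. β=75.8, B=79. 23·(0.9595 − sin(2π·0.9595)/(2π)) = 22.9900 → s = 66.9900

66.9900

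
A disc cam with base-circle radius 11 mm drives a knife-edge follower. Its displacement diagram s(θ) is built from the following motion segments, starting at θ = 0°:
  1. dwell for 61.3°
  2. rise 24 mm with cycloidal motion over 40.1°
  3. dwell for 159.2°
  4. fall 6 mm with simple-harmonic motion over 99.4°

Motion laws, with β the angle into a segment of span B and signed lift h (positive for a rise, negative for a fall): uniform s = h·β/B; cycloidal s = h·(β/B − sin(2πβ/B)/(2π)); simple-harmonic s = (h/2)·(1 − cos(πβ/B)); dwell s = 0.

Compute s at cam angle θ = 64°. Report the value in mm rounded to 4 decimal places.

seg 1 [0°–61.3°] dwell: s stays 0.0000
seg 2 [61.3°–101.4°] cycloidal, h=24: θ=64° here. β=2.7, B=40.1. 24·(0.0673 − sin(2π·0.0673)/(2π)) = 0.0478 → s = 0.0478

0.0478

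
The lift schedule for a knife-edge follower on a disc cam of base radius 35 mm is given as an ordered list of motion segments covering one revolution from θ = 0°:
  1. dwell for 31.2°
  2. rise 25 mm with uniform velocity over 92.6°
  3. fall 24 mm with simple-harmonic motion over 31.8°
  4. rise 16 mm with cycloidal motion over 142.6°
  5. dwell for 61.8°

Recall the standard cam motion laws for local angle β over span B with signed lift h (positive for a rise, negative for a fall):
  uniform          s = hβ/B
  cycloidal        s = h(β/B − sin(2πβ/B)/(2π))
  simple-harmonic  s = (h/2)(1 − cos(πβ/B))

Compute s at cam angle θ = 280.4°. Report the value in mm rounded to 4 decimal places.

seg 1 [0°–31.2°] dwell: s stays 0.0000
seg 2 [31.2°–123.8°] uniform, h=25: full span → s += 25 → s = 25.0000
seg 3 [123.8°–155.6°] simple-harmonic, h=-24: full span → s += -24 → s = 1.0000
seg 4 [155.6°–298.2°] cycloidal, h=16: θ=280.4° here. β=124.8, B=142.6. 16·(0.8752 − sin(2π·0.8752)/(2π)) = 15.8015 → s = 16.8015

16.8015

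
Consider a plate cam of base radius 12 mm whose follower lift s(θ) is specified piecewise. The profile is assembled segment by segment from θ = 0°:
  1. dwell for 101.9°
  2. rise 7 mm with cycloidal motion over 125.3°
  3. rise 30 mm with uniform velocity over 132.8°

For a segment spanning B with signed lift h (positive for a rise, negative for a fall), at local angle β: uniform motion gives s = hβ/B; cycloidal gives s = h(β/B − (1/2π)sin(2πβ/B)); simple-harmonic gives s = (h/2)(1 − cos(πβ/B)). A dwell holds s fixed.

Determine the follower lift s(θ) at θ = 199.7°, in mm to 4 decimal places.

seg 1 [0°–101.9°] dwell: s stays 0.0000
seg 2 [101.9°–227.2°] cycloidal, h=7: θ=199.7° here. β=97.8, B=125.3. 7·(0.7805 − sin(2π·0.7805)/(2π)) = 6.5573 → s = 6.5573

6.5573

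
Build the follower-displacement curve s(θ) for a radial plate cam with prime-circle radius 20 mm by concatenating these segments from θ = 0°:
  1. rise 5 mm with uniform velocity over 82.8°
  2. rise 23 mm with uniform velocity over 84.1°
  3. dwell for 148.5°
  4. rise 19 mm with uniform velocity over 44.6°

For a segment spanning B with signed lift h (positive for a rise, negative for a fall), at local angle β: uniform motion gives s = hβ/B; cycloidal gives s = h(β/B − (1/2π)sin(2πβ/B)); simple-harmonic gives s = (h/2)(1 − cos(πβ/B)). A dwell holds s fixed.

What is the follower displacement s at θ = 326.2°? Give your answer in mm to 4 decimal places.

seg 1 [0°–82.8°] uniform, h=5: full span → s += 5 → s = 5.0000
seg 2 [82.8°–166.9°] uniform, h=23: full span → s += 23 → s = 28.0000
seg 3 [166.9°–315.4°] dwell: s stays 28.0000
seg 4 [315.4°–360°] uniform, h=19: θ=326.2° here. β=10.8, B=44.6. 19·10.8/44.6 = 4.6009 → s = 32.6009

32.6009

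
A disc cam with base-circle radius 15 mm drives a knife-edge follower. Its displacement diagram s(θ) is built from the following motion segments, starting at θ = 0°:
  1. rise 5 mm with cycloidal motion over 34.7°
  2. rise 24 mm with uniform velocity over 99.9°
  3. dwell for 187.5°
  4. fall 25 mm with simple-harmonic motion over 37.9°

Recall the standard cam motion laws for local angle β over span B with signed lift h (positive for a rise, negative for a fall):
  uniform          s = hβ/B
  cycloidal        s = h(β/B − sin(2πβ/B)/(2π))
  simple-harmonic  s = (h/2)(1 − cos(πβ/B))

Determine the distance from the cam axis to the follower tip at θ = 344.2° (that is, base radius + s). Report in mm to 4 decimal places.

seg 1 [0°–34.7°] cycloidal, h=5: full span → s += 5 → s = 5.0000
seg 2 [34.7°–134.6°] uniform, h=24: full span → s += 24 → s = 29.0000
seg 3 [134.6°–322.1°] dwell: s stays 29.0000
seg 4 [322.1°–360°] simple-harmonic, h=-25: θ=344.2° here. β=22.1, B=37.9. -25/2·(1 − cos(π·0.5831)) = -15.7269 → s = 13.2731
radial distance = base radius + s = 15 + 13.2731 = 28.2731

28.2731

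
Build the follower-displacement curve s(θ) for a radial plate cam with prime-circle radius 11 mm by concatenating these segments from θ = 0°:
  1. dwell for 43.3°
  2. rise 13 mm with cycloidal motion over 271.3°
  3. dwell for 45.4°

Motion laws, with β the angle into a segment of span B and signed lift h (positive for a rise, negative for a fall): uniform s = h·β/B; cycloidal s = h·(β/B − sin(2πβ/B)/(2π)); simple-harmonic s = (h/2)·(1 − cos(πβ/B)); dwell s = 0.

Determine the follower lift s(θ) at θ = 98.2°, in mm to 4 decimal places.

seg 1 [0°–43.3°] dwell: s stays 0.0000
seg 2 [43.3°–314.6°] cycloidal, h=13: θ=98.2° here. β=54.9, B=271.3. 13·(0.2024 − sin(2π·0.2024)/(2π)) = 0.6537 → s = 0.6537

0.6537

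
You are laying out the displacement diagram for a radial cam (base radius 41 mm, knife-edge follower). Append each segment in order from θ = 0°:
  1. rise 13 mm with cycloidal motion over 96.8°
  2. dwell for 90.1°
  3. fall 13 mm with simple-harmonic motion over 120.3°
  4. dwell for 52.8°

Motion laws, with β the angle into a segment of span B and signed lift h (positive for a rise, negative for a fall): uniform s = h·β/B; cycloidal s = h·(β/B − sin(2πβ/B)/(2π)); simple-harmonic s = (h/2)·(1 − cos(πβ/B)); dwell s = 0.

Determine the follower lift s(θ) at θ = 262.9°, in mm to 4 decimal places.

seg 1 [0°–96.8°] cycloidal, h=13: full span → s += 13 → s = 13.0000
seg 2 [96.8°–186.9°] dwell: s stays 13.0000
seg 3 [186.9°–307.2°] simple-harmonic, h=-13: θ=262.9° here. β=76, B=120.3. -13/2·(1 − cos(π·0.6318)) = -9.1143 → s = 3.8857

3.8857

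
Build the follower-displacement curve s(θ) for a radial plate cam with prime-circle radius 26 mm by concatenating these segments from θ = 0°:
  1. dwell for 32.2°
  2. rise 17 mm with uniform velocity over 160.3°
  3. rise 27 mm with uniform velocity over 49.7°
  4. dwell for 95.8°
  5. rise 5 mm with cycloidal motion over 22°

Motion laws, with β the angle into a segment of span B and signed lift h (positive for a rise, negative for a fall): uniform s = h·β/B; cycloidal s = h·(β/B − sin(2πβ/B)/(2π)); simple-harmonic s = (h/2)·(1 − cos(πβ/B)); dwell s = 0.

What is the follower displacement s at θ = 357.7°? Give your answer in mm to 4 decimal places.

seg 1 [0°–32.2°] dwell: s stays 0.0000
seg 2 [32.2°–192.5°] uniform, h=17: full span → s += 17 → s = 17.0000
seg 3 [192.5°–242.2°] uniform, h=27: full span → s += 27 → s = 44.0000
seg 4 [242.2°–338°] dwell: s stays 44.0000
seg 5 [338°–360°] cycloidal, h=5: θ=357.7° here. β=19.7, B=22. 5·(0.8955 − sin(2π·0.8955)/(2π)) = 4.9632 → s = 48.9632

48.9632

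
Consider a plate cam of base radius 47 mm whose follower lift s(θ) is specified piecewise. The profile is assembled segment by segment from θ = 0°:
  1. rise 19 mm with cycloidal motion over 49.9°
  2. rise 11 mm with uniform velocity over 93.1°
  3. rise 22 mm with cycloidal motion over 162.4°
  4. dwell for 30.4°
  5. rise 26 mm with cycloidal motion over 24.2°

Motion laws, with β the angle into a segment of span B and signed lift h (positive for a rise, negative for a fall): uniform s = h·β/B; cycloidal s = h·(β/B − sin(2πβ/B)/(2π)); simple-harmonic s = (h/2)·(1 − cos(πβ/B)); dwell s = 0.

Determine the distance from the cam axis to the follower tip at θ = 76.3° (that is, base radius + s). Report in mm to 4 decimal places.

seg 1 [0°–49.9°] cycloidal, h=19: full span → s += 19 → s = 19.0000
seg 2 [49.9°–143°] uniform, h=11: θ=76.3° here. β=26.4, B=93.1. 11·26.4/93.1 = 3.1192 → s = 22.1192
radial distance = base radius + s = 47 + 22.1192 = 69.1192

69.1192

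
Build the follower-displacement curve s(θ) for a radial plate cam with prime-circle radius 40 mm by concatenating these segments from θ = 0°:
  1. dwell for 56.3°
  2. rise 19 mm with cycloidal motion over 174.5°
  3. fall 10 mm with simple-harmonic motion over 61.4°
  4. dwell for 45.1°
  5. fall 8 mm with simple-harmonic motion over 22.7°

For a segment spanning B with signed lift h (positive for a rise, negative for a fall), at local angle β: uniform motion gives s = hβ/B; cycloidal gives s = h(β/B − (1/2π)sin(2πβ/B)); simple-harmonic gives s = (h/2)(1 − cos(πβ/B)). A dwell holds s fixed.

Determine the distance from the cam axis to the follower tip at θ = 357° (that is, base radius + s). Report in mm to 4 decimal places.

seg 1 [0°–56.3°] dwell: s stays 0.0000
seg 2 [56.3°–230.8°] cycloidal, h=19: full span → s += 19 → s = 19.0000
seg 3 [230.8°–292.2°] simple-harmonic, h=-10: full span → s += -10 → s = 9.0000
seg 4 [292.2°–337.3°] dwell: s stays 9.0000
seg 5 [337.3°–360°] simple-harmonic, h=-8: θ=357° here. β=19.7, B=22.7. -8/2·(1 − cos(π·0.8678)) = -7.6602 → s = 1.3398
radial distance = base radius + s = 40 + 1.3398 = 41.3398

41.3398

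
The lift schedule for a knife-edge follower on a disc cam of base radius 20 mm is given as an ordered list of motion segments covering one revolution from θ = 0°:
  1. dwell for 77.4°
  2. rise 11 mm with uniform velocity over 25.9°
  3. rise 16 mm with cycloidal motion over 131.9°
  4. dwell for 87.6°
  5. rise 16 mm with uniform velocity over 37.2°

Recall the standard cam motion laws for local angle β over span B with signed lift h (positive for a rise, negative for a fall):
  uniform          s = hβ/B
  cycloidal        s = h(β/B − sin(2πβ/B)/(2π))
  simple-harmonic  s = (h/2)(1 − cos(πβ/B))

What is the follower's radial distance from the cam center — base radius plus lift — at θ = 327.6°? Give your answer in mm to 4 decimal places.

seg 1 [0°–77.4°] dwell: s stays 0.0000
seg 2 [77.4°–103.3°] uniform, h=11: full span → s += 11 → s = 11.0000
seg 3 [103.3°–235.2°] cycloidal, h=16: full span → s += 16 → s = 27.0000
seg 4 [235.2°–322.8°] dwell: s stays 27.0000
seg 5 [322.8°–360°] uniform, h=16: θ=327.6° here. β=4.8, B=37.2. 16·4.8/37.2 = 2.0645 → s = 29.0645
radial distance = base radius + s = 20 + 29.0645 = 49.0645

49.0645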